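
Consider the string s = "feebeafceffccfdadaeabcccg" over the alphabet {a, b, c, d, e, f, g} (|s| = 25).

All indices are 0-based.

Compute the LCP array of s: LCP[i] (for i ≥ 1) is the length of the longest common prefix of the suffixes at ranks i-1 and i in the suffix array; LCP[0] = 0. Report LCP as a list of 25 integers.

[0, 1, 1, 1, 0, 1, 0, 2, 2, 1, 1, 1, 0, 2, 0, 2, 1, 1, 1, 0, 2, 1, 1, 1, 0]

rank→(start, suffix):
  0 → (19, 'abcccg')
  1 → (15, 'adaeabcccg')
  2 → (17, 'aeabcccg')
  3 → (5, 'afceffccfdadaeabcccg')
  4 → (20, 'bcccg')
  5 → (3, 'beafceffccfdadaeabcccg')
  6 → (21, 'cccg')
  7 → (11, 'ccfdadaeabcccg')
  8 → (22, 'ccg')
  9 → (7, 'ceffccfdadaeabcccg')
  10 → (12, 'cfdadaeabcccg')
  11 → (23, 'cg')
  12 → (14, 'dadaeabcccg')
  13 → (16, 'daeabcccg')
  14 → (18, 'eabcccg')
  15 → (4, 'eafceffccfdadaeabcccg')
  16 → (2, 'ebeafceffccfdadaeabcccg')
  17 → (1, 'eebeafceffccfdadaeabcccg')
  18 → (8, 'effccfdadaeabcccg')
  19 → (10, 'fccfdadaeabcccg')
  20 → (6, 'fceffccfdadaeabcccg')
  21 → (13, 'fdadaeabcccg')
  22 → (0, 'feebeafceffccfdadaeabcccg')
  23 → (9, 'ffccfdadaeabcccg')
  24 → (24, 'g')

SA = [19, 15, 17, 5, 20, 3, 21, 11, 22, 7, 12, 23, 14, 16, 18, 4, 2, 1, 8, 10, 6, 13, 0, 9, 24]
i: (SA[i-1],SA[i]) lcp shared
  1: (19,15) 1 'a'
  2: (15,17) 1 'a'
  3: (17,5) 1 'a'
  4: (5,20) 0 ''
  5: (20,3) 1 'b'
  6: (3,21) 0 ''
  7: (21,11) 2 'cc'
  8: (11,22) 2 'cc'
  9: (22,7) 1 'c'
  10: (7,12) 1 'c'
  11: (12,23) 1 'c'
  12: (23,14) 0 ''
  13: (14,16) 2 'da'
  14: (16,18) 0 ''
  15: (18,4) 2 'ea'
  16: (4,2) 1 'e'
  17: (2,1) 1 'e'
  18: (1,8) 1 'e'
  19: (8,10) 0 ''
  20: (10,6) 2 'fc'
  21: (6,13) 1 'f'
  22: (13,0) 1 'f'
  23: (0,9) 1 'f'
  24: (9,24) 0 ''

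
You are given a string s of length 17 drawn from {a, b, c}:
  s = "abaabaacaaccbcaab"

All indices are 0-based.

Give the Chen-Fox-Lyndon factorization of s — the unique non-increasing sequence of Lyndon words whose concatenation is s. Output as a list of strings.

emit factor 1: 'ab' (i=0, period=2)
emit factor 2: 'aabaacaaccbc' (i=2, period=12)
emit factor 3: 'aab' (i=14, period=3)

["ab", "aabaacaaccbc", "aab"]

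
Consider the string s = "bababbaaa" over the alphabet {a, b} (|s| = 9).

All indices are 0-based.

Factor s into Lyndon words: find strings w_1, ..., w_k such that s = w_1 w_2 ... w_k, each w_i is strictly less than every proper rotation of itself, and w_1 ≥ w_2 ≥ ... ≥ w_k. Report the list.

emit factor 1: 'b' (i=0, period=1)
emit factor 2: 'ababb' (i=1, period=5)
emit factor 3: 'a' (i=6, period=1)
emit factor 4: 'a' (i=7, period=1)
emit factor 5: 'a' (i=8, period=1)

["b", "ababb", "a", "a", "a"]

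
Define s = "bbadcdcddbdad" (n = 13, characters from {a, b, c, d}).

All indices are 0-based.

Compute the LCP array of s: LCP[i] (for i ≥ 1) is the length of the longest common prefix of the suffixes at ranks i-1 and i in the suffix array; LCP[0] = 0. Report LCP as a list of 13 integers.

sorted suffixes:
  #0 SA[0]=11  'ad'
  #1 SA[1]=2  'adcdcddbdad'
  #2 SA[2]=1  'badcdcddbdad'
  #3 SA[3]=0  'bbadcdcddbdad'
  #4 SA[4]=9  'bdad'
  #5 SA[5]=4  'cdcddbdad'
  #6 SA[6]=6  'cddbdad'
  #7 SA[7]=12  'd'
  #8 SA[8]=10  'dad'
  #9 SA[9]=8  'dbdad'
  #10 SA[10]=3  'dcdcddbdad'
  #11 SA[11]=5  'dcddbdad'
  #12 SA[12]=7  'ddbdad'

SA = [11, 2, 1, 0, 9, 4, 6, 12, 10, 8, 3, 5, 7]
rank  pair      lcp
   1  s[11:],s[2:]  2  'ad'
   2  s[2:],s[1:]  0  ''
   3  s[1:],s[0:]  1  'b'
   4  s[0:],s[9:]  1  'b'
   5  s[9:],s[4:]  0  ''
   6  s[4:],s[6:]  2  'cd'
   7  s[6:],s[12:]  0  ''
   8  s[12:],s[10:]  1  'd'
   9  s[10:],s[8:]  1  'd'
  10  s[8:],s[3:]  1  'd'
  11  s[3:],s[5:]  3  'dcd'
  12  s[5:],s[7:]  1  'd'

[0, 2, 0, 1, 1, 0, 2, 0, 1, 1, 1, 3, 1]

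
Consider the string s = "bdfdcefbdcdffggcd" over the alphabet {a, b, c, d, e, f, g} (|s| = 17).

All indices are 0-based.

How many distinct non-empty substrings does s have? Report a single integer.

138

sorted suffixes:
  #0 SA[0]=7  'bdcdffggcd'
  #1 SA[1]=0  'bdfdcefbdcdffggcd'
  #2 SA[2]=15  'cd'
  #3 SA[3]=9  'cdffggcd'
  #4 SA[4]=4  'cefbdcdffggcd'
  #5 SA[5]=16  'd'
  #6 SA[6]=8  'dcdffggcd'
  #7 SA[7]=3  'dcefbdcdffggcd'
  #8 SA[8]=1  'dfdcefbdcdffggcd'
  #9 SA[9]=10  'dffggcd'
  #10 SA[10]=5  'efbdcdffggcd'
  #11 SA[11]=6  'fbdcdffggcd'
  #12 SA[12]=2  'fdcefbdcdffggcd'
  #13 SA[13]=11  'ffggcd'
  #14 SA[14]=12  'fggcd'
  #15 SA[15]=14  'gcd'
  #16 SA[16]=13  'ggcd'

SA = [7, 0, 15, 9, 4, 16, 8, 3, 1, 10, 5, 6, 2, 11, 12, 14, 13]
rank  pair      lcp
   1  s[7:],s[0:]  2  'bd'
   2  s[0:],s[15:]  0  ''
   3  s[15:],s[9:]  2  'cd'
   4  s[9:],s[4:]  1  'c'
   5  s[4:],s[16:]  0  ''
   6  s[16:],s[8:]  1  'd'
   7  s[8:],s[3:]  2  'dc'
   8  s[3:],s[1:]  1  'd'
   9  s[1:],s[10:]  2  'df'
  10  s[10:],s[5:]  0  ''
  11  s[5:],s[6:]  0  ''
  12  s[6:],s[2:]  1  'f'
  13  s[2:],s[11:]  1  'f'
  14  s[11:],s[12:]  1  'f'
  15  s[12:],s[14:]  0  ''
  16  s[14:],s[13:]  1  'g'

n(n+1)/2 = 17·18/2 = 153
Σ LCP = 0 + 2 + 0 + 2 + 1 + 0 + 1 + 2 + 1 + 2 + 0 + 0 + 1 + 1 + 1 + 0 + 1 = 15
distinct = 153 − 15 = 138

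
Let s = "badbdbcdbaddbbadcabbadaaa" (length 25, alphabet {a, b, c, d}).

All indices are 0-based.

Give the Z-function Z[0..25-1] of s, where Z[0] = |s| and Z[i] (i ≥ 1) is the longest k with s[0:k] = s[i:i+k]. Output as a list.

Z[0]=25
i=1: fresh scan; Z[1]=0
i=2: fresh scan; Z[2]=0
i=3: fresh scan; Z[3]=1 scan→box=[3,4)
i=4: fresh scan; Z[4]=0
i=5: fresh scan; Z[5]=1 scan→box=[5,6)
i=6: fresh scan; Z[6]=0
i=7: fresh scan; Z[7]=0
i=8: fresh scan; Z[8]=3 scan→box=[8,11)
i=9: min(r-i=2, Z[1]=0)=0; Z[9]=0
i=10: min(r-i=1, Z[2]=0)=0; Z[10]=0
i=11: fresh scan; Z[11]=0
i=12: fresh scan; Z[12]=1 scan→box=[12,13)
i=13: fresh scan; Z[13]=3 scan→box=[13,16)
i=14: min(r-i=2, Z[1]=0)=0; Z[14]=0
i=15: min(r-i=1, Z[2]=0)=0; Z[15]=0
i=16: fresh scan; Z[16]=0
i=17: fresh scan; Z[17]=0
i=18: fresh scan; Z[18]=1 scan→box=[18,19)
i=19: fresh scan; Z[19]=3 scan→box=[19,22)
i=20: min(r-i=2, Z[1]=0)=0; Z[20]=0
i=21: min(r-i=1, Z[2]=0)=0; Z[21]=0
i=22: fresh scan; Z[22]=0
i=23: fresh scan; Z[23]=0
i=24: fresh scan; Z[24]=0

[25, 0, 0, 1, 0, 1, 0, 0, 3, 0, 0, 0, 1, 3, 0, 0, 0, 0, 1, 3, 0, 0, 0, 0, 0]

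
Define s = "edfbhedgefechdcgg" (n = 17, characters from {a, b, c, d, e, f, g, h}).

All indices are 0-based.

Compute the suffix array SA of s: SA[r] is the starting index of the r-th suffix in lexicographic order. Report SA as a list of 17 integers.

[3, 14, 11, 13, 1, 6, 10, 0, 5, 8, 2, 9, 16, 7, 15, 12, 4]

rank→(start, suffix):
  0 → (3, 'bhedgefechdcgg')
  1 → (14, 'cgg')
  2 → (11, 'chdcgg')
  3 → (13, 'dcgg')
  4 → (1, 'dfbhedgefechdcgg')
  5 → (6, 'dgefechdcgg')
  6 → (10, 'echdcgg')
  7 → (0, 'edfbhedgefechdcgg')
  8 → (5, 'edgefechdcgg')
  9 → (8, 'efechdcgg')
  10 → (2, 'fbhedgefechdcgg')
  11 → (9, 'fechdcgg')
  12 → (16, 'g')
  13 → (7, 'gefechdcgg')
  14 → (15, 'gg')
  15 → (12, 'hdcgg')
  16 → (4, 'hedgefechdcgg')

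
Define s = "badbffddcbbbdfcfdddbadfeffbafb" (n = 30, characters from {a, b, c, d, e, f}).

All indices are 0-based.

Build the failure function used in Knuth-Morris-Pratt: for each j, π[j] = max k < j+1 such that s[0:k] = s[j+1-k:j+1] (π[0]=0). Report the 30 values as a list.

π[0] = 0
j=1 s[j]='a': π[1]=0 (border '')
j=2 s[j]='d': π[2]=0 (border '')
j=3 s[j]='b': π[3]=1 (border 'b')
j=4 s[j]='f': k: 1→0; π[4]=0 (border '')
j=5 s[j]='f': π[5]=0 (border '')
j=6 s[j]='d': π[6]=0 (border '')
j=7 s[j]='d': π[7]=0 (border '')
j=8 s[j]='c': π[8]=0 (border '')
j=9 s[j]='b': π[9]=1 (border 'b')
j=10 s[j]='b': k: 1→0; π[10]=1 (border 'b')
j=11 s[j]='b': k: 1→0; π[11]=1 (border 'b')
j=12 s[j]='d': k: 1→0; π[12]=0 (border '')
j=13 s[j]='f': π[13]=0 (border '')
j=14 s[j]='c': π[14]=0 (border '')
j=15 s[j]='f': π[15]=0 (border '')
j=16 s[j]='d': π[16]=0 (border '')
j=17 s[j]='d': π[17]=0 (border '')
j=18 s[j]='d': π[18]=0 (border '')
j=19 s[j]='b': π[19]=1 (border 'b')
j=20 s[j]='a': π[20]=2 (border 'ba')
j=21 s[j]='d': π[21]=3 (border 'bad')
j=22 s[j]='f': k: 3→0; π[22]=0 (border '')
j=23 s[j]='e': π[23]=0 (border '')
j=24 s[j]='f': π[24]=0 (border '')
j=25 s[j]='f': π[25]=0 (border '')
j=26 s[j]='b': π[26]=1 (border 'b')
j=27 s[j]='a': π[27]=2 (border 'ba')
j=28 s[j]='f': k: 2→0; π[28]=0 (border '')
j=29 s[j]='b': π[29]=1 (border 'b')

[0, 0, 0, 1, 0, 0, 0, 0, 0, 1, 1, 1, 0, 0, 0, 0, 0, 0, 0, 1, 2, 3, 0, 0, 0, 0, 1, 2, 0, 1]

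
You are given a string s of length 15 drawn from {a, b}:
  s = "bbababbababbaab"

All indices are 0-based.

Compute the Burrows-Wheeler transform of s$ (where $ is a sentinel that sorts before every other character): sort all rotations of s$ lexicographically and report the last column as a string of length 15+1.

rank  rotation          last
    0  $bbababbababbaab  b
    1  aab$bbababbababb  b
    2  ab$bbababbababba  a
    3  ababbaab$bbababb  b
    4  ababbababbaab$bb  b
    5  abbaab$bbababbab  b
    6  abbababbaab$bbab  b
    7  b$bbababbababbaa  a
    8  baab$bbababbabab  b
    9  bababbaab$bbabab  b
   10  bababbababbaab$b  b
   11  babbaab$bbababba  a
   12  babbababbaab$bba  a
   13  bbaab$bbababbaba  a
   14  bbababbaab$bbaba  a
   15  bbababbababbaab$  $

bbabbbbabbbaaaa$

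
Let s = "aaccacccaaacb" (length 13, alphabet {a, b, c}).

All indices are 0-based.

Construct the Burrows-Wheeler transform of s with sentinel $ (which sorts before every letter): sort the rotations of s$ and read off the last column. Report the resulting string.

bca$aaccccacaa

rank  rotation        last
    0  $aaccacccaaacb  b
    1  aaacb$aaccaccc  c
    2  aacb$aaccaccca  a
    3  aaccacccaaacb$  $
    4  acb$aaccacccaa  a
    5  accacccaaacb$a  a
    6  acccaaacb$aacc  c
    7  b$aaccacccaaac  c
    8  caaacb$aaccacc  c
    9  cacccaaacb$aac  c
   10  cb$aaccacccaaa  a
   11  ccaaacb$aaccac  c
   12  ccacccaaacb$aa  a
   13  cccaaacb$aacca  a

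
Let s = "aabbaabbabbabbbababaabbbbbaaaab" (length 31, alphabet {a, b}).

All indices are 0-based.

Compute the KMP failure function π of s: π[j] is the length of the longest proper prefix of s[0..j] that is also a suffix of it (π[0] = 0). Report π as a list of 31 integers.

[0, 1, 0, 0, 1, 2, 3, 4, 5, 0, 0, 1, 0, 0, 0, 1, 0, 1, 0, 1, 2, 3, 4, 0, 0, 0, 1, 2, 2, 2, 3]

π[0] = 0
j=1 s[j]='a': π[1]=1 (border 'a')
j=2 s[j]='b': k: 1→0; π[2]=0 (border '')
j=3 s[j]='b': π[3]=0 (border '')
j=4 s[j]='a': π[4]=1 (border 'a')
j=5 s[j]='a': π[5]=2 (border 'aa')
j=6 s[j]='b': π[6]=3 (border 'aab')
j=7 s[j]='b': π[7]=4 (border 'aabb')
j=8 s[j]='a': π[8]=5 (border 'aabba')
j=9 s[j]='b': k: 5→1→0; π[9]=0 (border '')
j=10 s[j]='b': π[10]=0 (border '')
j=11 s[j]='a': π[11]=1 (border 'a')
j=12 s[j]='b': k: 1→0; π[12]=0 (border '')
j=13 s[j]='b': π[13]=0 (border '')
j=14 s[j]='b': π[14]=0 (border '')
j=15 s[j]='a': π[15]=1 (border 'a')
j=16 s[j]='b': k: 1→0; π[16]=0 (border '')
j=17 s[j]='a': π[17]=1 (border 'a')
j=18 s[j]='b': k: 1→0; π[18]=0 (border '')
j=19 s[j]='a': π[19]=1 (border 'a')
j=20 s[j]='a': π[20]=2 (border 'aa')
j=21 s[j]='b': π[21]=3 (border 'aab')
j=22 s[j]='b': π[22]=4 (border 'aabb')
j=23 s[j]='b': k: 4→0; π[23]=0 (border '')
j=24 s[j]='b': π[24]=0 (border '')
j=25 s[j]='b': π[25]=0 (border '')
j=26 s[j]='a': π[26]=1 (border 'a')
j=27 s[j]='a': π[27]=2 (border 'aa')
j=28 s[j]='a': k: 2→1; π[28]=2 (border 'aa')
j=29 s[j]='a': k: 2→1; π[29]=2 (border 'aa')
j=30 s[j]='b': π[30]=3 (border 'aab')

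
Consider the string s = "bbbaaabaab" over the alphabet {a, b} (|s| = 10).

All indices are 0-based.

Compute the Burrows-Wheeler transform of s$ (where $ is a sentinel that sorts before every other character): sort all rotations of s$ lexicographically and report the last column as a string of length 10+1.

rank  rotation     last
    0  $bbbaaabaab  b
    1  aaabaab$bbb  b
    2  aab$bbbaaab  b
    3  aabaab$bbba  a
    4  ab$bbbaaaba  a
    5  abaab$bbbaa  a
    6  b$bbbaaabaa  a
    7  baaabaab$bb  b
    8  baab$bbbaaa  a
    9  bbaaabaab$b  b
   10  bbbaaabaab$  $

bbbaaaabab$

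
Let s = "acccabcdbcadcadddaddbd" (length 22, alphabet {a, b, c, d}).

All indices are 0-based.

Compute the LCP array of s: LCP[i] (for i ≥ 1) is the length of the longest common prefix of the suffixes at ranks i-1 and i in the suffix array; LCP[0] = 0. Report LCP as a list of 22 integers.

[0, 1, 1, 2, 3, 0, 2, 1, 0, 2, 3, 1, 2, 1, 0, 1, 1, 2, 1, 1, 2, 2]

sorted suffixes:
  #0 SA[0]=4  'abcdbcadcadddaddbd'
  #1 SA[1]=0  'acccabcdbcadcadddaddbd'
  #2 SA[2]=10  'adcadddaddbd'
  #3 SA[3]=17  'addbd'
  #4 SA[4]=13  'adddaddbd'
  #5 SA[5]=8  'bcadcadddaddbd'
  #6 SA[6]=5  'bcdbcadcadddaddbd'
  #7 SA[7]=20  'bd'
  #8 SA[8]=3  'cabcdbcadcadddaddbd'
  #9 SA[9]=9  'cadcadddaddbd'
  #10 SA[10]=12  'cadddaddbd'
  #11 SA[11]=2  'ccabcdbcadcadddaddbd'
  #12 SA[12]=1  'cccabcdbcadcadddaddbd'
  #13 SA[13]=6  'cdbcadcadddaddbd'
  #14 SA[14]=21  'd'
  #15 SA[15]=16  'daddbd'
  #16 SA[16]=7  'dbcadcadddaddbd'
  #17 SA[17]=19  'dbd'
  #18 SA[18]=11  'dcadddaddbd'
  #19 SA[19]=15  'ddaddbd'
  #20 SA[20]=18  'ddbd'
  #21 SA[21]=14  'dddaddbd'

SA = [4, 0, 10, 17, 13, 8, 5, 20, 3, 9, 12, 2, 1, 6, 21, 16, 7, 19, 11, 15, 18, 14]
rank  pair      lcp
   1  s[4:],s[0:]  1  'a'
   2  s[0:],s[10:]  1  'a'
   3  s[10:],s[17:]  2  'ad'
   4  s[17:],s[13:]  3  'add'
   5  s[13:],s[8:]  0  ''
   6  s[8:],s[5:]  2  'bc'
   7  s[5:],s[20:]  1  'b'
   8  s[20:],s[3:]  0  ''
   9  s[3:],s[9:]  2  'ca'
  10  s[9:],s[12:]  3  'cad'
  11  s[12:],s[2:]  1  'c'
  12  s[2:],s[1:]  2  'cc'
  13  s[1:],s[6:]  1  'c'
  14  s[6:],s[21:]  0  ''
  15  s[21:],s[16:]  1  'd'
  16  s[16:],s[7:]  1  'd'
  17  s[7:],s[19:]  2  'db'
  18  s[19:],s[11:]  1  'd'
  19  s[11:],s[15:]  1  'd'
  20  s[15:],s[18:]  2  'dd'
  21  s[18:],s[14:]  2  'dd'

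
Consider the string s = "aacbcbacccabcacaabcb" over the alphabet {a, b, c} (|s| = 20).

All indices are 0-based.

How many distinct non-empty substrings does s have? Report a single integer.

rank→(start, suffix):
  0 → (15, 'aabcb')
  1 → (0, 'aacbcbacccabcacaabcb')
  2 → (10, 'abcacaabcb')
  3 → (16, 'abcb')
  4 → (13, 'acaabcb')
  5 → (1, 'acbcbacccabcacaabcb')
  6 → (6, 'acccabcacaabcb')
  7 → (19, 'b')
  8 → (5, 'bacccabcacaabcb')
  9 → (11, 'bcacaabcb')
  10 → (17, 'bcb')
  11 → (3, 'bcbacccabcacaabcb')
  12 → (14, 'caabcb')
  13 → (9, 'cabcacaabcb')
  14 → (12, 'cacaabcb')
  15 → (18, 'cb')
  16 → (4, 'cbacccabcacaabcb')
  17 → (2, 'cbcbacccabcacaabcb')
  18 → (8, 'ccabcacaabcb')
  19 → (7, 'cccabcacaabcb')

SA = [15, 0, 10, 16, 13, 1, 6, 19, 5, 11, 17, 3, 14, 9, 12, 18, 4, 2, 8, 7]
[i] adj suffixes → lcp
  [1] 15/0 → 2 ('aa')
  [2] 0/10 → 1 ('a')
  [3] 10/16 → 3 ('abc')
  [4] 16/13 → 1 ('a')
  [5] 13/1 → 2 ('ac')
  [6] 1/6 → 2 ('ac')
  [7] 6/19 → 0 ('')
  [8] 19/5 → 1 ('b')
  [9] 5/11 → 1 ('b')
  [10] 11/17 → 2 ('bc')
  [11] 17/3 → 3 ('bcb')
  [12] 3/14 → 0 ('')
  [13] 14/9 → 2 ('ca')
  [14] 9/12 → 2 ('ca')
  [15] 12/18 → 1 ('c')
  [16] 18/4 → 2 ('cb')
  [17] 4/2 → 2 ('cb')
  [18] 2/8 → 1 ('c')
  [19] 8/7 → 2 ('cc')

n(n+1)/2 = 20·21/2 = 210
Σ LCP = 0 + 2 + 1 + 3 + 1 + 2 + 2 + 0 + 1 + 1 + 2 + 3 + 0 + 2 + 2 + 1 + 2 + 2 + 1 + 2 = 30
distinct = 210 − 30 = 180

180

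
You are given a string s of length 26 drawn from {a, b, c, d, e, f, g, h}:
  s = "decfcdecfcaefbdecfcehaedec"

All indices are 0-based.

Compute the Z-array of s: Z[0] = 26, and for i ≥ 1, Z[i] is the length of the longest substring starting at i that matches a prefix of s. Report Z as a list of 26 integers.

[26, 0, 0, 0, 0, 5, 0, 0, 0, 0, 0, 0, 0, 0, 5, 0, 0, 0, 0, 0, 0, 0, 0, 3, 0, 0]

Z[0]=26
i=1: i≥r, start 0; Z[1]=0
i=2: i≥r, start 0; Z[2]=0
i=3: i≥r, start 0; Z[3]=0
i=4: i≥r, start 0; Z[4]=0
i=5: i≥r, start 0; Z[5]=5 scan→box=[5,10)
i=6: min(r-i=4, Z[1]=0)=0; Z[6]=0
i=7: min(r-i=3, Z[2]=0)=0; Z[7]=0
i=8: min(r-i=2, Z[3]=0)=0; Z[8]=0
i=9: min(r-i=1, Z[4]=0)=0; Z[9]=0
i=10: i≥r, start 0; Z[10]=0
i=11: i≥r, start 0; Z[11]=0
i=12: i≥r, start 0; Z[12]=0
i=13: i≥r, start 0; Z[13]=0
i=14: i≥r, start 0; Z[14]=5 scan→box=[14,19)
i=15: min(r-i=4, Z[1]=0)=0; Z[15]=0
i=16: min(r-i=3, Z[2]=0)=0; Z[16]=0
i=17: min(r-i=2, Z[3]=0)=0; Z[17]=0
i=18: min(r-i=1, Z[4]=0)=0; Z[18]=0
i=19: i≥r, start 0; Z[19]=0
i=20: i≥r, start 0; Z[20]=0
i=21: i≥r, start 0; Z[21]=0
i=22: i≥r, start 0; Z[22]=0
i=23: i≥r, start 0; Z[23]=3 scan→box=[23,26)
i=24: min(r-i=2, Z[1]=0)=0; Z[24]=0
i=25: min(r-i=1, Z[2]=0)=0; Z[25]=0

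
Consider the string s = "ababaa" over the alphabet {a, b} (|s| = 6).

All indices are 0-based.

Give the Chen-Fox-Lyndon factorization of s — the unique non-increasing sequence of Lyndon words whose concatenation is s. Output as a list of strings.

emit factor 1: 'ab' (i=0, period=2)
emit factor 2: 'ab' (i=2, period=2)
emit factor 3: 'a' (i=4, period=1)
emit factor 4: 'a' (i=5, period=1)

["ab", "ab", "a", "a"]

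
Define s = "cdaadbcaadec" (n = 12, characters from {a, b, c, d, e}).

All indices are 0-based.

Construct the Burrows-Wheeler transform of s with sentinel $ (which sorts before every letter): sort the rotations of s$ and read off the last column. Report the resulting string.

cdcaadeb$caad

rank  rotation       last
    0  $cdaadbcaadec  c
    1  aadbcaadec$cd  d
    2  aadec$cdaadbc  c
    3  adbcaadec$cda  a
    4  adec$cdaadbca  a
    5  bcaadec$cdaad  d
    6  c$cdaadbcaade  e
    7  caadec$cdaadb  b
    8  cdaadbcaadec$  $
    9  daadbcaadec$c  c
   10  dbcaadec$cdaa  a
   11  dec$cdaadbcaa  a
   12  ec$cdaadbcaad  d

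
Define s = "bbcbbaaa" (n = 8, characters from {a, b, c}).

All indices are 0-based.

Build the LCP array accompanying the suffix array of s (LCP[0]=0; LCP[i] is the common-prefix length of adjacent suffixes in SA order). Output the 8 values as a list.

[0, 1, 2, 0, 1, 2, 1, 0]

rank→(start, suffix):
  0 → (7, 'a')
  1 → (6, 'aa')
  2 → (5, 'aaa')
  3 → (4, 'baaa')
  4 → (3, 'bbaaa')
  5 → (0, 'bbcbbaaa')
  6 → (1, 'bcbbaaa')
  7 → (2, 'cbbaaa')

SA = [7, 6, 5, 4, 3, 0, 1, 2]
rank  pair      lcp
   1  s[7:],s[6:]  1  'a'
   2  s[6:],s[5:]  2  'aa'
   3  s[5:],s[4:]  0  ''
   4  s[4:],s[3:]  1  'b'
   5  s[3:],s[0:]  2  'bb'
   6  s[0:],s[1:]  1  'b'
   7  s[1:],s[2:]  0  ''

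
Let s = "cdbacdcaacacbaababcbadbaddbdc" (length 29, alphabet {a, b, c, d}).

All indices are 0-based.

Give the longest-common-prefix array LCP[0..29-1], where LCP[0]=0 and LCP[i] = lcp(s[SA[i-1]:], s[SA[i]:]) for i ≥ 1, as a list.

rank→(start, suffix):
  0 → (13, 'aababcbadbaddbdc')
  1 → (7, 'aacacbaababcbadbaddbdc')
  2 → (14, 'ababcbadbaddbdc')
  3 → (16, 'abcbadbaddbdc')
  4 → (8, 'acacbaababcbadbaddbdc')
  5 → (10, 'acbaababcbadbaddbdc')
  6 → (3, 'acdcaacacbaababcbadbaddbdc')
  7 → (20, 'adbaddbdc')
  8 → (23, 'addbdc')
  9 → (12, 'baababcbadbaddbdc')
  10 → (15, 'babcbadbaddbdc')
  11 → (2, 'bacdcaacacbaababcbadbaddbdc')
  12 → (19, 'badbaddbdc')
  13 → (22, 'baddbdc')
  14 → (17, 'bcbadbaddbdc')
  15 → (26, 'bdc')
  16 → (28, 'c')
  17 → (6, 'caacacbaababcbadbaddbdc')
  18 → (9, 'cacbaababcbadbaddbdc')
  19 → (11, 'cbaababcbadbaddbdc')
  20 → (18, 'cbadbaddbdc')
  21 → (0, 'cdbacdcaacacbaababcbadbaddbdc')
  22 → (4, 'cdcaacacbaababcbadbaddbdc')
  23 → (1, 'dbacdcaacacbaababcbadbaddbdc')
  24 → (21, 'dbaddbdc')
  25 → (25, 'dbdc')
  26 → (27, 'dc')
  27 → (5, 'dcaacacbaababcbadbaddbdc')
  28 → (24, 'ddbdc')

SA = [13, 7, 14, 16, 8, 10, 3, 20, 23, 12, 15, 2, 19, 22, 17, 26, 28, 6, 9, 11, 18, 0, 4, 1, 21, 25, 27, 5, 24]
i: (SA[i-1],SA[i]) lcp shared
  1: (13,7) 2 'aa'
  2: (7,14) 1 'a'
  3: (14,16) 2 'ab'
  4: (16,8) 1 'a'
  5: (8,10) 2 'ac'
  6: (10,3) 2 'ac'
  7: (3,20) 1 'a'
  8: (20,23) 2 'ad'
  9: (23,12) 0 ''
  10: (12,15) 2 'ba'
  11: (15,2) 2 'ba'
  12: (2,19) 2 'ba'
  13: (19,22) 3 'bad'
  14: (22,17) 1 'b'
  15: (17,26) 1 'b'
  16: (26,28) 0 ''
  17: (28,6) 1 'c'
  18: (6,9) 2 'ca'
  19: (9,11) 1 'c'
  20: (11,18) 3 'cba'
  21: (18,0) 1 'c'
  22: (0,4) 2 'cd'
  23: (4,1) 0 ''
  24: (1,21) 3 'dba'
  25: (21,25) 2 'db'
  26: (25,27) 1 'd'
  27: (27,5) 2 'dc'
  28: (5,24) 1 'd'

[0, 2, 1, 2, 1, 2, 2, 1, 2, 0, 2, 2, 2, 3, 1, 1, 0, 1, 2, 1, 3, 1, 2, 0, 3, 2, 1, 2, 1]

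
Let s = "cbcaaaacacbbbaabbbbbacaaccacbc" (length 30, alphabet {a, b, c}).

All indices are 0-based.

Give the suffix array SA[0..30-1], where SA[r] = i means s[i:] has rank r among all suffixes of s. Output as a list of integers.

[3, 4, 13, 5, 22, 14, 20, 6, 8, 26, 23, 12, 19, 11, 18, 10, 17, 16, 15, 28, 1, 29, 2, 21, 7, 25, 9, 27, 0, 24]

rank | idx | suffix
   0 |   3 | aaaacacbbbaabbbbbacaaccacbc
   1 |   4 | aaacacbbbaabbbbbacaaccacbc
   2 |  13 | aabbbbbacaaccacbc
   3 |   5 | aacacbbbaabbbbbacaaccacbc
   4 |  22 | aaccacbc
   5 |  14 | abbbbbacaaccacbc
   6 |  20 | acaaccacbc
   7 |   6 | acacbbbaabbbbbacaaccacbc
   8 |   8 | acbbbaabbbbbacaaccacbc
   9 |  26 | acbc
  10 |  23 | accacbc
  11 |  12 | baabbbbbacaaccacbc
  12 |  19 | bacaaccacbc
  13 |  11 | bbaabbbbbacaaccacbc
  14 |  18 | bbacaaccacbc
  15 |  10 | bbbaabbbbbacaaccacbc
  16 |  17 | bbbacaaccacbc
  17 |  16 | bbbbacaaccacbc
  18 |  15 | bbbbbacaaccacbc
  19 |  28 | bc
  20 |   1 | bcaaaacacbbbaabbbbbacaaccacbc
  21 |  29 | c
  22 |   2 | caaaacacbbbaabbbbbacaaccacbc
  23 |  21 | caaccacbc
  24 |   7 | cacbbbaabbbbbacaaccacbc
  25 |  25 | cacbc
  26 |   9 | cbbbaabbbbbacaaccacbc
  27 |  27 | cbc
  28 |   0 | cbcaaaacacbbbaabbbbbacaaccacbc
  29 |  24 | ccacbc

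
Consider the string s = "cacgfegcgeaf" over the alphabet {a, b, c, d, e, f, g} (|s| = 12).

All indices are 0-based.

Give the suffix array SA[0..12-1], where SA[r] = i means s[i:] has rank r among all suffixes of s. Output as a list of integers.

[1, 10, 0, 7, 2, 9, 5, 11, 4, 6, 8, 3]

rank | idx | suffix
   0 |   1 | acgfegcgeaf
   1 |  10 | af
   2 |   0 | cacgfegcgeaf
   3 |   7 | cgeaf
   4 |   2 | cgfegcgeaf
   5 |   9 | eaf
   6 |   5 | egcgeaf
   7 |  11 | f
   8 |   4 | fegcgeaf
   9 |   6 | gcgeaf
  10 |   8 | geaf
  11 |   3 | gfegcgeaf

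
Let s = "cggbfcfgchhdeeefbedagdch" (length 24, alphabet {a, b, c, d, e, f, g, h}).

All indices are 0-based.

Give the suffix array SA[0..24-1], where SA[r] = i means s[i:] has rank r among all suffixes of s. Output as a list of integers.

rank→(start, suffix):
  0 → (19, 'agdch')
  1 → (16, 'bedagdch')
  2 → (3, 'bfcfgchhdeeefbedagdch')
  3 → (5, 'cfgchhdeeefbedagdch')
  4 → (0, 'cggbfcfgchhdeeefbedagdch')
  5 → (22, 'ch')
  6 → (8, 'chhdeeefbedagdch')
  7 → (18, 'dagdch')
  8 → (21, 'dch')
  9 → (11, 'deeefbedagdch')
  10 → (17, 'edagdch')
  11 → (12, 'eeefbedagdch')
  12 → (13, 'eefbedagdch')
  13 → (14, 'efbedagdch')
  14 → (15, 'fbedagdch')
  15 → (4, 'fcfgchhdeeefbedagdch')
  16 → (6, 'fgchhdeeefbedagdch')
  17 → (2, 'gbfcfgchhdeeefbedagdch')
  18 → (7, 'gchhdeeefbedagdch')
  19 → (20, 'gdch')
  20 → (1, 'ggbfcfgchhdeeefbedagdch')
  21 → (23, 'h')
  22 → (10, 'hdeeefbedagdch')
  23 → (9, 'hhdeeefbedagdch')

[19, 16, 3, 5, 0, 22, 8, 18, 21, 11, 17, 12, 13, 14, 15, 4, 6, 2, 7, 20, 1, 23, 10, 9]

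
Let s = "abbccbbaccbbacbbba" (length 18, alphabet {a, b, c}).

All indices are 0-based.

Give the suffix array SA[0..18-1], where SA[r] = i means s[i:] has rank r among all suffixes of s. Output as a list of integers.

sorted suffixes:
  #0 SA[0]=17  'a'
  #1 SA[1]=0  'abbccbbaccbbacbbba'
  #2 SA[2]=12  'acbbba'
  #3 SA[3]=7  'accbbacbbba'
  #4 SA[4]=16  'ba'
  #5 SA[5]=11  'bacbbba'
  #6 SA[6]=6  'baccbbacbbba'
  #7 SA[7]=15  'bba'
  #8 SA[8]=10  'bbacbbba'
  #9 SA[9]=5  'bbaccbbacbbba'
  #10 SA[10]=14  'bbba'
  #11 SA[11]=1  'bbccbbaccbbacbbba'
  #12 SA[12]=2  'bccbbaccbbacbbba'
  #13 SA[13]=9  'cbbacbbba'
  #14 SA[14]=4  'cbbaccbbacbbba'
  #15 SA[15]=13  'cbbba'
  #16 SA[16]=8  'ccbbacbbba'
  #17 SA[17]=3  'ccbbaccbbacbbba'

[17, 0, 12, 7, 16, 11, 6, 15, 10, 5, 14, 1, 2, 9, 4, 13, 8, 3]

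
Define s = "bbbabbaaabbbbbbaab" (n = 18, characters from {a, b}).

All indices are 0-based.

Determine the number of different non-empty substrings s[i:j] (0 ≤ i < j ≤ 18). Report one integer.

rank→(start, suffix):
  0 → (6, 'aaabbbbbbaab')
  1 → (15, 'aab')
  2 → (7, 'aabbbbbbaab')
  3 → (16, 'ab')
  4 → (3, 'abbaaabbbbbbaab')
  5 → (8, 'abbbbbbaab')
  6 → (17, 'b')
  7 → (5, 'baaabbbbbbaab')
  8 → (14, 'baab')
  9 → (2, 'babbaaabbbbbbaab')
  10 → (4, 'bbaaabbbbbbaab')
  11 → (13, 'bbaab')
  12 → (1, 'bbabbaaabbbbbbaab')
  13 → (12, 'bbbaab')
  14 → (0, 'bbbabbaaabbbbbbaab')
  15 → (11, 'bbbbaab')
  16 → (10, 'bbbbbaab')
  17 → (9, 'bbbbbbaab')

SA = [6, 15, 7, 16, 3, 8, 17, 5, 14, 2, 4, 13, 1, 12, 0, 11, 10, 9]
[i] adj suffixes → lcp
  [1] 6/15 → 2 ('aa')
  [2] 15/7 → 3 ('aab')
  [3] 7/16 → 1 ('a')
  [4] 16/3 → 2 ('ab')
  [5] 3/8 → 3 ('abb')
  [6] 8/17 → 0 ('')
  [7] 17/5 → 1 ('b')
  [8] 5/14 → 3 ('baa')
  [9] 14/2 → 2 ('ba')
  [10] 2/4 → 1 ('b')
  [11] 4/13 → 4 ('bbaa')
  [12] 13/1 → 3 ('bba')
  [13] 1/12 → 2 ('bb')
  [14] 12/0 → 4 ('bbba')
  [15] 0/11 → 3 ('bbb')
  [16] 11/10 → 4 ('bbbb')
  [17] 10/9 → 5 ('bbbbb')

n(n+1)/2 = 18·19/2 = 171
Σ LCP = 0 + 2 + 3 + 1 + 2 + 3 + 0 + 1 + 3 + 2 + 1 + 4 + 3 + 2 + 4 + 3 + 4 + 5 = 43
distinct = 171 − 43 = 128

128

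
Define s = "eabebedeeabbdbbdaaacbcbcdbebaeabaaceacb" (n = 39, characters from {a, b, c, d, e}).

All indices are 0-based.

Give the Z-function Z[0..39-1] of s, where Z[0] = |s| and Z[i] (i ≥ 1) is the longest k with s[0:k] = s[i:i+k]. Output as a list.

Z[0]=39
i=1: i≥r, start 0; Z[1]=0
i=2: i≥r, start 0; Z[2]=0
i=3: i≥r, start 0; Z[3]=1 grow→box=[3,4)
i=4: i≥r, start 0; Z[4]=0
i=5: i≥r, start 0; Z[5]=1 grow→box=[5,6)
i=6: i≥r, start 0; Z[6]=0
i=7: i≥r, start 0; Z[7]=1 grow→box=[7,8)
i=8: i≥r, start 0; Z[8]=3 grow→box=[8,11)
i=9: min(r-i=2, Z[1]=0)=0; Z[9]=0
i=10: min(r-i=1, Z[2]=0)=0; Z[10]=0
i=11: i≥r, start 0; Z[11]=0
i=12: i≥r, start 0; Z[12]=0
i=13: i≥r, start 0; Z[13]=0
i=14: i≥r, start 0; Z[14]=0
i=15: i≥r, start 0; Z[15]=0
i=16: i≥r, start 0; Z[16]=0
i=17: i≥r, start 0; Z[17]=0
i=18: i≥r, start 0; Z[18]=0
i=19: i≥r, start 0; Z[19]=0
i=20: i≥r, start 0; Z[20]=0
i=21: i≥r, start 0; Z[21]=0
i=22: i≥r, start 0; Z[22]=0
i=23: i≥r, start 0; Z[23]=0
i=24: i≥r, start 0; Z[24]=0
i=25: i≥r, start 0; Z[25]=0
i=26: i≥r, start 0; Z[26]=1 grow→box=[26,27)
i=27: i≥r, start 0; Z[27]=0
i=28: i≥r, start 0; Z[28]=0
i=29: i≥r, start 0; Z[29]=3 grow→box=[29,32)
i=30: min(r-i=2, Z[1]=0)=0; Z[30]=0
i=31: min(r-i=1, Z[2]=0)=0; Z[31]=0
i=32: i≥r, start 0; Z[32]=0
i=33: i≥r, start 0; Z[33]=0
i=34: i≥r, start 0; Z[34]=0
i=35: i≥r, start 0; Z[35]=2 grow→box=[35,37)
i=36: min(r-i=1, Z[1]=0)=0; Z[36]=0
i=37: i≥r, start 0; Z[37]=0
i=38: i≥r, start 0; Z[38]=0

[39, 0, 0, 1, 0, 1, 0, 1, 3, 0, 0, 0, 0, 0, 0, 0, 0, 0, 0, 0, 0, 0, 0, 0, 0, 0, 1, 0, 0, 3, 0, 0, 0, 0, 0, 2, 0, 0, 0]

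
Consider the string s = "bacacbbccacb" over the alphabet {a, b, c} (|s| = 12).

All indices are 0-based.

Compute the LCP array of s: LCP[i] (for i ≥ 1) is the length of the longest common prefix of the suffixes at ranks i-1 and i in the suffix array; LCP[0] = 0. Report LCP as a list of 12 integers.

[0, 2, 3, 0, 1, 1, 1, 0, 4, 1, 2, 1]

rank→(start, suffix):
  0 → (1, 'acacbbccacb')
  1 → (9, 'acb')
  2 → (3, 'acbbccacb')
  3 → (11, 'b')
  4 → (0, 'bacacbbccacb')
  5 → (5, 'bbccacb')
  6 → (6, 'bccacb')
  7 → (8, 'cacb')
  8 → (2, 'cacbbccacb')
  9 → (10, 'cb')
  10 → (4, 'cbbccacb')
  11 → (7, 'ccacb')

SA = [1, 9, 3, 11, 0, 5, 6, 8, 2, 10, 4, 7]
[i] adj suffixes → lcp
  [1] 1/9 → 2 ('ac')
  [2] 9/3 → 3 ('acb')
  [3] 3/11 → 0 ('')
  [4] 11/0 → 1 ('b')
  [5] 0/5 → 1 ('b')
  [6] 5/6 → 1 ('b')
  [7] 6/8 → 0 ('')
  [8] 8/2 → 4 ('cacb')
  [9] 2/10 → 1 ('c')
  [10] 10/4 → 2 ('cb')
  [11] 4/7 → 1 ('c')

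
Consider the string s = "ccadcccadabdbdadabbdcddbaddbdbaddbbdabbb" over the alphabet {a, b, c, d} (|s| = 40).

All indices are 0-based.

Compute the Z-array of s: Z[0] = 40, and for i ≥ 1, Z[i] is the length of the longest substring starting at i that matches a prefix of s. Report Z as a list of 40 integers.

[40, 1, 0, 0, 2, 4, 1, 0, 0, 0, 0, 0, 0, 0, 0, 0, 0, 0, 0, 0, 1, 0, 0, 0, 0, 0, 0, 0, 0, 0, 0, 0, 0, 0, 0, 0, 0, 0, 0, 0]

Z[0]=40
i=1: outside box; Z[1]=1 extend→box=[1,2)
i=2: outside box; Z[2]=0
i=3: outside box; Z[3]=0
i=4: outside box; Z[4]=2 extend→box=[4,6)
i=5: min(r-i=1, Z[1]=1)=1; Z[5]=4 extend→box=[5,9)
i=6: min(r-i=3, Z[1]=1)=1; Z[6]=1
i=7: min(r-i=2, Z[2]=0)=0; Z[7]=0
i=8: min(r-i=1, Z[3]=0)=0; Z[8]=0
i=9: outside box; Z[9]=0
i=10: outside box; Z[10]=0
i=11: outside box; Z[11]=0
i=12: outside box; Z[12]=0
i=13: outside box; Z[13]=0
i=14: outside box; Z[14]=0
i=15: outside box; Z[15]=0
i=16: outside box; Z[16]=0
i=17: outside box; Z[17]=0
i=18: outside box; Z[18]=0
i=19: outside box; Z[19]=0
i=20: outside box; Z[20]=1 extend→box=[20,21)
i=21: outside box; Z[21]=0
i=22: outside box; Z[22]=0
i=23: outside box; Z[23]=0
i=24: outside box; Z[24]=0
i=25: outside box; Z[25]=0
i=26: outside box; Z[26]=0
i=27: outside box; Z[27]=0
i=28: outside box; Z[28]=0
i=29: outside box; Z[29]=0
i=30: outside box; Z[30]=0
i=31: outside box; Z[31]=0
i=32: outside box; Z[32]=0
i=33: outside box; Z[33]=0
i=34: outside box; Z[34]=0
i=35: outside box; Z[35]=0
i=36: outside box; Z[36]=0
i=37: outside box; Z[37]=0
i=38: outside box; Z[38]=0
i=39: outside box; Z[39]=0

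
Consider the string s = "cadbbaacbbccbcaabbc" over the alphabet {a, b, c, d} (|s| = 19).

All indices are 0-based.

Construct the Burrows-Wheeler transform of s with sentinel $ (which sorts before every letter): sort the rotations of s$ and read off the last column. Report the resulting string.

ccbaacbdacbcbbb$acba

rank  rotation              last
    0  $cadbbaacbbccbcaabbc  c
    1  aabbc$cadbbaacbbccbc  c
    2  aacbbccbcaabbc$cadbb  b
    3  abbc$cadbbaacbbccbca  a
    4  acbbccbcaabbc$cadbba  a
    5  adbbaacbbccbcaabbc$c  c
    6  baacbbccbcaabbc$cadb  b
    7  bbaacbbccbcaabbc$cad  d
    8  bbc$cadbbaacbbccbcaa  a
    9  bbccbcaabbc$cadbbaac  c
   10  bc$cadbbaacbbccbcaab  b
   11  bcaabbc$cadbbaacbbcc  c
   12  bccbcaabbc$cadbbaacb  b
   13  c$cadbbaacbbccbcaabb  b
   14  caabbc$cadbbaacbbccb  b
   15  cadbbaacbbccbcaabbc$  $
   16  cbbccbcaabbc$cadbbaa  a
   17  cbcaabbc$cadbbaacbbc  c
   18  ccbcaabbc$cadbbaacbb  b
   19  dbbaacbbccbcaabbc$ca  a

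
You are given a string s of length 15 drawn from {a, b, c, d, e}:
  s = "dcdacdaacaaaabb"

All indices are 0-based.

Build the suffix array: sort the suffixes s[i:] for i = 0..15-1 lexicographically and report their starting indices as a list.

rank→(start, suffix):
  0 → (9, 'aaaabb')
  1 → (10, 'aaabb')
  2 → (11, 'aabb')
  3 → (6, 'aacaaaabb')
  4 → (12, 'abb')
  5 → (7, 'acaaaabb')
  6 → (3, 'acdaacaaaabb')
  7 → (14, 'b')
  8 → (13, 'bb')
  9 → (8, 'caaaabb')
  10 → (4, 'cdaacaaaabb')
  11 → (1, 'cdacdaacaaaabb')
  12 → (5, 'daacaaaabb')
  13 → (2, 'dacdaacaaaabb')
  14 → (0, 'dcdacdaacaaaabb')

[9, 10, 11, 6, 12, 7, 3, 14, 13, 8, 4, 1, 5, 2, 0]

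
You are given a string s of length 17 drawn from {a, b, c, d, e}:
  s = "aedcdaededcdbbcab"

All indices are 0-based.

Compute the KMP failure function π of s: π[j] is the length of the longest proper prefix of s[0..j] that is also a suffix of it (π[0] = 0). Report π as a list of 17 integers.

[0, 0, 0, 0, 0, 1, 2, 3, 0, 0, 0, 0, 0, 0, 0, 1, 0]

π[0] = 0
j=1 s[j]='e': π[1]=0 (border '')
j=2 s[j]='d': π[2]=0 (border '')
j=3 s[j]='c': π[3]=0 (border '')
j=4 s[j]='d': π[4]=0 (border '')
j=5 s[j]='a': π[5]=1 (border 'a')
j=6 s[j]='e': π[6]=2 (border 'ae')
j=7 s[j]='d': π[7]=3 (border 'aed')
j=8 s[j]='e': k: 3→0; π[8]=0 (border '')
j=9 s[j]='d': π[9]=0 (border '')
j=10 s[j]='c': π[10]=0 (border '')
j=11 s[j]='d': π[11]=0 (border '')
j=12 s[j]='b': π[12]=0 (border '')
j=13 s[j]='b': π[13]=0 (border '')
j=14 s[j]='c': π[14]=0 (border '')
j=15 s[j]='a': π[15]=1 (border 'a')
j=16 s[j]='b': k: 1→0; π[16]=0 (border '')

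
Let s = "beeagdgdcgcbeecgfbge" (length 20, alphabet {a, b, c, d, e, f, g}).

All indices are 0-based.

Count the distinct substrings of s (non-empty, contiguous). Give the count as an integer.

192

rank→(start, suffix):
  0 → (3, 'agdgdcgcbeecgfbge')
  1 → (0, 'beeagdgdcgcbeecgfbge')
  2 → (11, 'beecgfbge')
  3 → (17, 'bge')
  4 → (10, 'cbeecgfbge')
  5 → (8, 'cgcbeecgfbge')
  6 → (14, 'cgfbge')
  7 → (7, 'dcgcbeecgfbge')
  8 → (5, 'dgdcgcbeecgfbge')
  9 → (19, 'e')
  10 → (2, 'eagdgdcgcbeecgfbge')
  11 → (13, 'ecgfbge')
  12 → (1, 'eeagdgdcgcbeecgfbge')
  13 → (12, 'eecgfbge')
  14 → (16, 'fbge')
  15 → (9, 'gcbeecgfbge')
  16 → (6, 'gdcgcbeecgfbge')
  17 → (4, 'gdgdcgcbeecgfbge')
  18 → (18, 'ge')
  19 → (15, 'gfbge')

SA = [3, 0, 11, 17, 10, 8, 14, 7, 5, 19, 2, 13, 1, 12, 16, 9, 6, 4, 18, 15]
i: (SA[i-1],SA[i]) lcp shared
  1: (3,0) 0 ''
  2: (0,11) 3 'bee'
  3: (11,17) 1 'b'
  4: (17,10) 0 ''
  5: (10,8) 1 'c'
  6: (8,14) 2 'cg'
  7: (14,7) 0 ''
  8: (7,5) 1 'd'
  9: (5,19) 0 ''
  10: (19,2) 1 'e'
  11: (2,13) 1 'e'
  12: (13,1) 1 'e'
  13: (1,12) 2 'ee'
  14: (12,16) 0 ''
  15: (16,9) 0 ''
  16: (9,6) 1 'g'
  17: (6,4) 2 'gd'
  18: (4,18) 1 'g'
  19: (18,15) 1 'g'

n(n+1)/2 = 20·21/2 = 210
Σ LCP = 0 + 0 + 3 + 1 + 0 + 1 + 2 + 0 + 1 + 0 + 1 + 1 + 1 + 2 + 0 + 0 + 1 + 2 + 1 + 1 = 18
distinct = 210 − 18 = 192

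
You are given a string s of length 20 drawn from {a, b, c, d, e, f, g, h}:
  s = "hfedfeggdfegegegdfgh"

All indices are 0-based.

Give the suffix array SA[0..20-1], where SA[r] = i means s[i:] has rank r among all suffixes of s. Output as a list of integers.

[8, 3, 16, 2, 14, 12, 10, 5, 1, 9, 4, 17, 7, 15, 13, 11, 6, 18, 19, 0]

sorted suffixes:
  #0 SA[0]=8  'dfegegegdfgh'
  #1 SA[1]=3  'dfeggdfegegegdfgh'
  #2 SA[2]=16  'dfgh'
  #3 SA[3]=2  'edfeggdfegegegdfgh'
  #4 SA[4]=14  'egdfgh'
  #5 SA[5]=12  'egegdfgh'
  #6 SA[6]=10  'egegegdfgh'
  #7 SA[7]=5  'eggdfegegegdfgh'
  #8 SA[8]=1  'fedfeggdfegegegdfgh'
  #9 SA[9]=9  'fegegegdfgh'
  #10 SA[10]=4  'feggdfegegegdfgh'
  #11 SA[11]=17  'fgh'
  #12 SA[12]=7  'gdfegegegdfgh'
  #13 SA[13]=15  'gdfgh'
  #14 SA[14]=13  'gegdfgh'
  #15 SA[15]=11  'gegegdfgh'
  #16 SA[16]=6  'ggdfegegegdfgh'
  #17 SA[17]=18  'gh'
  #18 SA[18]=19  'h'
  #19 SA[19]=0  'hfedfeggdfegegegdfgh'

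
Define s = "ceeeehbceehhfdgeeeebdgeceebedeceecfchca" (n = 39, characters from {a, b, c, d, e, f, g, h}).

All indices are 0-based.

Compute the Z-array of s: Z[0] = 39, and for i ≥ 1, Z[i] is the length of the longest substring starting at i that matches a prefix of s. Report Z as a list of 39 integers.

[39, 0, 0, 0, 0, 0, 0, 3, 0, 0, 0, 0, 0, 0, 0, 0, 0, 0, 0, 0, 0, 0, 0, 3, 0, 0, 0, 0, 0, 0, 3, 0, 0, 1, 0, 1, 0, 1, 0]

Z[0]=39
i=1: outside box; Z[1]=0
i=2: outside box; Z[2]=0
i=3: outside box; Z[3]=0
i=4: outside box; Z[4]=0
i=5: outside box; Z[5]=0
i=6: outside box; Z[6]=0
i=7: outside box; Z[7]=3 extend→box=[7,10)
i=8: min(r-i=2, Z[1]=0)=0; Z[8]=0
i=9: min(r-i=1, Z[2]=0)=0; Z[9]=0
i=10: outside box; Z[10]=0
i=11: outside box; Z[11]=0
i=12: outside box; Z[12]=0
i=13: outside box; Z[13]=0
i=14: outside box; Z[14]=0
i=15: outside box; Z[15]=0
i=16: outside box; Z[16]=0
i=17: outside box; Z[17]=0
i=18: outside box; Z[18]=0
i=19: outside box; Z[19]=0
i=20: outside box; Z[20]=0
i=21: outside box; Z[21]=0
i=22: outside box; Z[22]=0
i=23: outside box; Z[23]=3 extend→box=[23,26)
i=24: min(r-i=2, Z[1]=0)=0; Z[24]=0
i=25: min(r-i=1, Z[2]=0)=0; Z[25]=0
i=26: outside box; Z[26]=0
i=27: outside box; Z[27]=0
i=28: outside box; Z[28]=0
i=29: outside box; Z[29]=0
i=30: outside box; Z[30]=3 extend→box=[30,33)
i=31: min(r-i=2, Z[1]=0)=0; Z[31]=0
i=32: min(r-i=1, Z[2]=0)=0; Z[32]=0
i=33: outside box; Z[33]=1 extend→box=[33,34)
i=34: outside box; Z[34]=0
i=35: outside box; Z[35]=1 extend→box=[35,36)
i=36: outside box; Z[36]=0
i=37: outside box; Z[37]=1 extend→box=[37,38)
i=38: outside box; Z[38]=0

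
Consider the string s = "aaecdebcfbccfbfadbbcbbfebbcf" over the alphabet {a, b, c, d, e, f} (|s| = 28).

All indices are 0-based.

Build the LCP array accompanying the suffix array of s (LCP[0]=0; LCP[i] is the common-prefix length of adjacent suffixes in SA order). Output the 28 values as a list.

rank→(start, suffix):
  0 → (0, 'aaecdebcfbccfbfadbbcbbfebbcf')
  1 → (15, 'adbbcbbfebbcf')
  2 → (1, 'aecdebcfbccfbfadbbcbbfebbcf')
  3 → (17, 'bbcbbfebbcf')
  4 → (24, 'bbcf')
  5 → (20, 'bbfebbcf')
  6 → (18, 'bcbbfebbcf')
  7 → (9, 'bccfbfadbbcbbfebbcf')
  8 → (25, 'bcf')
  9 → (6, 'bcfbccfbfadbbcbbfebbcf')
  10 → (13, 'bfadbbcbbfebbcf')
  11 → (21, 'bfebbcf')
  12 → (19, 'cbbfebbcf')
  13 → (10, 'ccfbfadbbcbbfebbcf')
  14 → (3, 'cdebcfbccfbfadbbcbbfebbcf')
  15 → (26, 'cf')
  16 → (7, 'cfbccfbfadbbcbbfebbcf')
  17 → (11, 'cfbfadbbcbbfebbcf')
  18 → (16, 'dbbcbbfebbcf')
  19 → (4, 'debcfbccfbfadbbcbbfebbcf')
  20 → (23, 'ebbcf')
  21 → (5, 'ebcfbccfbfadbbcbbfebbcf')
  22 → (2, 'ecdebcfbccfbfadbbcbbfebbcf')
  23 → (27, 'f')
  24 → (14, 'fadbbcbbfebbcf')
  25 → (8, 'fbccfbfadbbcbbfebbcf')
  26 → (12, 'fbfadbbcbbfebbcf')
  27 → (22, 'febbcf')

SA = [0, 15, 1, 17, 24, 20, 18, 9, 25, 6, 13, 21, 19, 10, 3, 26, 7, 11, 16, 4, 23, 5, 2, 27, 14, 8, 12, 22]
i: (SA[i-1],SA[i]) lcp shared
  1: (0,15) 1 'a'
  2: (15,1) 1 'a'
  3: (1,17) 0 ''
  4: (17,24) 3 'bbc'
  5: (24,20) 2 'bb'
  6: (20,18) 1 'b'
  7: (18,9) 2 'bc'
  8: (9,25) 2 'bc'
  9: (25,6) 3 'bcf'
  10: (6,13) 1 'b'
  11: (13,21) 2 'bf'
  12: (21,19) 0 ''
  13: (19,10) 1 'c'
  14: (10,3) 1 'c'
  15: (3,26) 1 'c'
  16: (26,7) 2 'cf'
  17: (7,11) 3 'cfb'
  18: (11,16) 0 ''
  19: (16,4) 1 'd'
  20: (4,23) 0 ''
  21: (23,5) 2 'eb'
  22: (5,2) 1 'e'
  23: (2,27) 0 ''
  24: (27,14) 1 'f'
  25: (14,8) 1 'f'
  26: (8,12) 2 'fb'
  27: (12,22) 1 'f'

[0, 1, 1, 0, 3, 2, 1, 2, 2, 3, 1, 2, 0, 1, 1, 1, 2, 3, 0, 1, 0, 2, 1, 0, 1, 1, 2, 1]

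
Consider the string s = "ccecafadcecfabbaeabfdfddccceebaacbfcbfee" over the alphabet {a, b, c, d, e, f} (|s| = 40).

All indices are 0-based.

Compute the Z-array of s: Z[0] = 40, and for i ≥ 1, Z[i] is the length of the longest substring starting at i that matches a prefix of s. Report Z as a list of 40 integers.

[40, 1, 0, 1, 0, 0, 0, 0, 1, 0, 1, 0, 0, 0, 0, 0, 0, 0, 0, 0, 0, 0, 0, 0, 2, 3, 1, 0, 0, 0, 0, 0, 1, 0, 0, 1, 0, 0, 0, 0]

Z[0]=40
i=1: i≥r, start 0; Z[1]=1 scan→box=[1,2)
i=2: i≥r, start 0; Z[2]=0
i=3: i≥r, start 0; Z[3]=1 scan→box=[3,4)
i=4: i≥r, start 0; Z[4]=0
i=5: i≥r, start 0; Z[5]=0
i=6: i≥r, start 0; Z[6]=0
i=7: i≥r, start 0; Z[7]=0
i=8: i≥r, start 0; Z[8]=1 scan→box=[8,9)
i=9: i≥r, start 0; Z[9]=0
i=10: i≥r, start 0; Z[10]=1 scan→box=[10,11)
i=11: i≥r, start 0; Z[11]=0
i=12: i≥r, start 0; Z[12]=0
i=13: i≥r, start 0; Z[13]=0
i=14: i≥r, start 0; Z[14]=0
i=15: i≥r, start 0; Z[15]=0
i=16: i≥r, start 0; Z[16]=0
i=17: i≥r, start 0; Z[17]=0
i=18: i≥r, start 0; Z[18]=0
i=19: i≥r, start 0; Z[19]=0
i=20: i≥r, start 0; Z[20]=0
i=21: i≥r, start 0; Z[21]=0
i=22: i≥r, start 0; Z[22]=0
i=23: i≥r, start 0; Z[23]=0
i=24: i≥r, start 0; Z[24]=2 scan→box=[24,26)
i=25: min(r-i=1, Z[1]=1)=1; Z[25]=3 scan→box=[25,28)
i=26: min(r-i=2, Z[1]=1)=1; Z[26]=1
i=27: min(r-i=1, Z[2]=0)=0; Z[27]=0
i=28: i≥r, start 0; Z[28]=0
i=29: i≥r, start 0; Z[29]=0
i=30: i≥r, start 0; Z[30]=0
i=31: i≥r, start 0; Z[31]=0
i=32: i≥r, start 0; Z[32]=1 scan→box=[32,33)
i=33: i≥r, start 0; Z[33]=0
i=34: i≥r, start 0; Z[34]=0
i=35: i≥r, start 0; Z[35]=1 scan→box=[35,36)
i=36: i≥r, start 0; Z[36]=0
i=37: i≥r, start 0; Z[37]=0
i=38: i≥r, start 0; Z[38]=0
i=39: i≥r, start 0; Z[39]=0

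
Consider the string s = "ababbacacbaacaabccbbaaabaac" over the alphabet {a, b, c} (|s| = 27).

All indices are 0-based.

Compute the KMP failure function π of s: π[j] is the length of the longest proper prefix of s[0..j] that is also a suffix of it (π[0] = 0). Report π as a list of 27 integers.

π[0] = 0
j=1 s[j]='b': π[1]=0 (border '')
j=2 s[j]='a': π[2]=1 (border 'a')
j=3 s[j]='b': π[3]=2 (border 'ab')
j=4 s[j]='b': k: 2→0; π[4]=0 (border '')
j=5 s[j]='a': π[5]=1 (border 'a')
j=6 s[j]='c': k: 1→0; π[6]=0 (border '')
j=7 s[j]='a': π[7]=1 (border 'a')
j=8 s[j]='c': k: 1→0; π[8]=0 (border '')
j=9 s[j]='b': π[9]=0 (border '')
j=10 s[j]='a': π[10]=1 (border 'a')
j=11 s[j]='a': k: 1→0; π[11]=1 (border 'a')
j=12 s[j]='c': k: 1→0; π[12]=0 (border '')
j=13 s[j]='a': π[13]=1 (border 'a')
j=14 s[j]='a': k: 1→0; π[14]=1 (border 'a')
j=15 s[j]='b': π[15]=2 (border 'ab')
j=16 s[j]='c': k: 2→0; π[16]=0 (border '')
j=17 s[j]='c': π[17]=0 (border '')
j=18 s[j]='b': π[18]=0 (border '')
j=19 s[j]='b': π[19]=0 (border '')
j=20 s[j]='a': π[20]=1 (border 'a')
j=21 s[j]='a': k: 1→0; π[21]=1 (border 'a')
j=22 s[j]='a': k: 1→0; π[22]=1 (border 'a')
j=23 s[j]='b': π[23]=2 (border 'ab')
j=24 s[j]='a': π[24]=3 (border 'aba')
j=25 s[j]='a': k: 3→1→0; π[25]=1 (border 'a')
j=26 s[j]='c': k: 1→0; π[26]=0 (border '')

[0, 0, 1, 2, 0, 1, 0, 1, 0, 0, 1, 1, 0, 1, 1, 2, 0, 0, 0, 0, 1, 1, 1, 2, 3, 1, 0]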